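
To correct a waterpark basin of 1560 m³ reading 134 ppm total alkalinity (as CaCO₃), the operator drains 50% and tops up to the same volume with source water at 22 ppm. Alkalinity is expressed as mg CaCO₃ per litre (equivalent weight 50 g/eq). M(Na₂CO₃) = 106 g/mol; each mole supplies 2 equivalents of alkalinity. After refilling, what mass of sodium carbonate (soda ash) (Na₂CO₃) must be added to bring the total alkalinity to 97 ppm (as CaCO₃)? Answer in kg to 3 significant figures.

31.4 kg

Volume: 1560 m³ = 1,560,000 L.
After draining 50% and refilling: 134 × 0.50 + 22 × 0.50 = 78 ppm.
Deficit to target: 97 − 78 = 19 mg/L.
As CaCO₃: 19 mg/L × 1,560,000 L = 29,640 g; ÷ 50 g/eq ÷ 2 = 296.4 mol Na₂CO₃.
Mass: 296.4 × 106 = 31,420 g.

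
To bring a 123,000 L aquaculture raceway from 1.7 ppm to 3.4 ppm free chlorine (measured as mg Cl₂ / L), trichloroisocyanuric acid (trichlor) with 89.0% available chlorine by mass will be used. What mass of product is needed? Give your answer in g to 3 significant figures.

235 g

Chlorine deficit: 3.4 − 1.7 = 1.7 ppm = 1.7 mg/L as Cl₂.
Cl₂ equivalent needed: 1.7 mg/L × 123,000 L = 209,100 mg = 209.1 g.
Product at 89.0% available chlorine: 209.1 / 0.89 = 234.9 g.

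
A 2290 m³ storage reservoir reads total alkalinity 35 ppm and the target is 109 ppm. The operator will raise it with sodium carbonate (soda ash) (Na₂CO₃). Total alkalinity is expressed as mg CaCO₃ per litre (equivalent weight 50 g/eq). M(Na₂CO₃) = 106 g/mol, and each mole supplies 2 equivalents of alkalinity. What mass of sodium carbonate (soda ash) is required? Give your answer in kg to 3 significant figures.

Volume: 2290 m³ = 2,290,000 L.
Alkalinity to add: (109 − 35) = 74 mg/L as CaCO₃ × 2,290,000 L = 169,500 g as CaCO₃.
Equivalents: 169,500 g ÷ 50 g/eq = 3389 eq.
Each mole of Na₂CO₃ supplies 2 eq, so 3389 / 2 = 1695 mol.
Mass: 1695 mol × 106 g/mol = 179,600 g.

180 kg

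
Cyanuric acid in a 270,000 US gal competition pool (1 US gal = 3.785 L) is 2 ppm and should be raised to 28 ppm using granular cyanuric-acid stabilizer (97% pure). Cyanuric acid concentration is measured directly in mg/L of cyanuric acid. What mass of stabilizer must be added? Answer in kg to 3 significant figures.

Volume: 270,000 US gal × 3.785 L/gal = 1,021,950 L.
CYA to add: (28 − 2) = 26 mg/L × 1,021,950 L = 26,570 g cyanuric acid.
At 97% purity: 26,570 / 0.97 = 27,390 g product.

27.4 kg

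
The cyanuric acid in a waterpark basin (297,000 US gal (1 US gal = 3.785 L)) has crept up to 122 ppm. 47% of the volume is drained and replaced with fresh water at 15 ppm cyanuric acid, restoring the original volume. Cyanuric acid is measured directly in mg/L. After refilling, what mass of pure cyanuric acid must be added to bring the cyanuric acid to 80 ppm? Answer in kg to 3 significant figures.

Volume: 297,000 US gal × 3.785 L/gal = 1,124,145 L.
After draining 47% and refilling: 122 × 0.53 + 15 × 0.47 = 71.71 ppm.
Deficit to target: 80 − 71.71 = 8.29 mg/L.
Mass: 8.29 mg/L × 1,124,145 L = 9319 g cyanuric acid.

9.32 kg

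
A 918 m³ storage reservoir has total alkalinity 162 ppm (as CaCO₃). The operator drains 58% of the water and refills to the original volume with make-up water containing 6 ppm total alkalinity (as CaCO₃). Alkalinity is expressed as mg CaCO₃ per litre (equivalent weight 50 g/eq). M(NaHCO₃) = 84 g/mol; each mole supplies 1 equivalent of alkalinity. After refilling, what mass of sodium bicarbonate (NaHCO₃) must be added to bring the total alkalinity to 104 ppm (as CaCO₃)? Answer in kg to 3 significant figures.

50.1 kg

Volume: 918 m³ = 918,000 L.
After draining 58% and refilling: 162 × 0.42 + 6 × 0.58 = 71.52 ppm.
Deficit to target: 104 − 71.52 = 32.48 mg/L.
As CaCO₃: 32.48 mg/L × 918,000 L = 29,820 g; ÷ 50 g/eq ÷ 1 = 596.3 mol NaHCO₃.
Mass: 596.3 × 84 = 50,090 g.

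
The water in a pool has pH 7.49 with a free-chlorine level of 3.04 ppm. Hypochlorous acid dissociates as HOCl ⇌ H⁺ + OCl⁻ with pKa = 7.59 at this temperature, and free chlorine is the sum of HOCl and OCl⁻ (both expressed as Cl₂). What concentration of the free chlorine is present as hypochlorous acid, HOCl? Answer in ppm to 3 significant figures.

[OCl⁻]/[HOCl] = 10^(pH − pKa) = 10^(7.49 − 7.59) = 10^-0.10 = 0.7943.
Fraction as HOCl = 1 / (1 + 0.7943) = 0.5573.
HOCl = 0.5573 × 3.04 ppm = 1.694 ppm.

1.69 ppm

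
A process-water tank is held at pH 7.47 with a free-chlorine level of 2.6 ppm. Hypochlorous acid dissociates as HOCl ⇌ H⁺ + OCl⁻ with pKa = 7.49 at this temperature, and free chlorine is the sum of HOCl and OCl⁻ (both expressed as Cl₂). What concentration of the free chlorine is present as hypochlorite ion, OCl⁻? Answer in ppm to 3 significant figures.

[OCl⁻]/[HOCl] = 10^(pH − pKa) = 10^(7.47 − 7.49) = 10^-0.02 = 0.955.
Fraction as HOCl = 1 / (1 + 0.955) = 0.5115.
OCl⁻ = (1 − 0.5115) × 2.6 ppm = 1.27 ppm.

1.27 ppm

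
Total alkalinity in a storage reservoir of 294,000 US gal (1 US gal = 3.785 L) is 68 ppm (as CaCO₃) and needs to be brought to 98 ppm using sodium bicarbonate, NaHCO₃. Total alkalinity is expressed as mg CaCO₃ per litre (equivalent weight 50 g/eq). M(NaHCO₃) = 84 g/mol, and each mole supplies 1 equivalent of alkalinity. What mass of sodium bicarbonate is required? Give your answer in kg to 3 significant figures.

56.1 kg

Volume: 294,000 US gal × 3.785 L/gal = 1,112,790 L.
Alkalinity to add: (98 − 68) = 30 mg/L as CaCO₃ × 1,112,790 L = 33,380 g as CaCO₃.
Equivalents: 33,380 g ÷ 50 g/eq = 667.7 eq.
NaHCO₃ supplies 1 eq per mole → 667.7 mol.
Mass: 667.7 mol × 84 g/mol = 56,080 g.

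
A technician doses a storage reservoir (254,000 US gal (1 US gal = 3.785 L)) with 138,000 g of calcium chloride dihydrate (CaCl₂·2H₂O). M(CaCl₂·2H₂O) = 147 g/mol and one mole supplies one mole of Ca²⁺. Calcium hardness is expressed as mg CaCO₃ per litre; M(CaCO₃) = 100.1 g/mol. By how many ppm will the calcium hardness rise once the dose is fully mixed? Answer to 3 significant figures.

Volume: 254,000 US gal × 3.785 L/gal = 961,390 L.
Moles of Ca²⁺: 138,000 g ÷ 147 g/mol = 938.8 mol.
As CaCO₃: 938.8 mol × 100.1 g/mol = 93,970 g.
Rise: 93,970 g / 961,390 L × 1000 = 97.75 mg/L.

97.7 ppm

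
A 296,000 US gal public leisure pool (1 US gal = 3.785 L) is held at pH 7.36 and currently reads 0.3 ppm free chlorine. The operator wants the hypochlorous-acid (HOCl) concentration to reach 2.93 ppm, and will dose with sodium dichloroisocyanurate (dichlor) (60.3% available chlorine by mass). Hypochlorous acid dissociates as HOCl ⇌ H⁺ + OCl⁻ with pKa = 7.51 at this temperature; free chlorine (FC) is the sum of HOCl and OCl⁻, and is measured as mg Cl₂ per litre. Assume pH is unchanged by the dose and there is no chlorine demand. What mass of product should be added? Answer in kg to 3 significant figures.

Volume: 296,000 US gal × 3.785 L/gal = 1,120,360 L.
[OCl⁻]/[HOCl] = 10^(pH − pKa) = 10^(7.36 − 7.51) = 0.7079; fraction as HOCl = 1/(1 + 0.7079) = 0.5855.
Free chlorine required for 2.93 ppm HOCl: 2.93 / 0.5855 = 5.004 ppm.
FC to add: 5.004 − 0.3 = 4.704 mg/L as Cl₂.
Cl₂ equivalent: 4.704 mg/L × 1,120,360 L = 5270 g.
Product at 60.3% available Cl: 5270 / 0.603 = 8740 g.

8.74 kg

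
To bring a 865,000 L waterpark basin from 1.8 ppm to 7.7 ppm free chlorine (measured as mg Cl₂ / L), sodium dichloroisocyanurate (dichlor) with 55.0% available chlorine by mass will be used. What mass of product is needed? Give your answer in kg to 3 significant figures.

Chlorine deficit: 7.7 − 1.8 = 5.9 ppm = 5.9 mg/L as Cl₂.
Cl₂ equivalent needed: 5.9 mg/L × 865,000 L = 5,104,000 mg = 5104 g.
Product at 55.0% available chlorine: 5104 / 0.55 = 9279 g.

9.28 kg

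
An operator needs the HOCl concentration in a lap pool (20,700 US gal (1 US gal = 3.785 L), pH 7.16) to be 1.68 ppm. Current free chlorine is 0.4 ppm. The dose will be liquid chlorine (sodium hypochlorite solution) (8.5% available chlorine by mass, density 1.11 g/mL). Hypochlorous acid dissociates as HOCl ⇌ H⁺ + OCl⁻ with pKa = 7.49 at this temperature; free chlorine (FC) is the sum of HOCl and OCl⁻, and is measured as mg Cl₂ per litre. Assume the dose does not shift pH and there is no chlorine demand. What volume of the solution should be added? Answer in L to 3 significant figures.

1.72 L

Volume: 20,700 US gal × 3.785 L/gal = 78,350 L.
[OCl⁻]/[HOCl] = 10^(pH − pKa) = 10^(7.16 − 7.49) = 0.4677; fraction as HOCl = 1/(1 + 0.4677) = 0.6813.
Free chlorine required for 1.68 ppm HOCl: 1.68 / 0.6813 = 2.466 ppm.
FC to add: 2.466 − 0.4 = 2.066 mg/L as Cl₂.
Cl₂ equivalent: 2.066 mg/L × 78,350 L = 161.9 g.
Product at 8.5% available Cl: 161.9 / 0.085 = 1904 g.
Volume: 1904 g ÷ 1.11 g/mL = 1715 mL.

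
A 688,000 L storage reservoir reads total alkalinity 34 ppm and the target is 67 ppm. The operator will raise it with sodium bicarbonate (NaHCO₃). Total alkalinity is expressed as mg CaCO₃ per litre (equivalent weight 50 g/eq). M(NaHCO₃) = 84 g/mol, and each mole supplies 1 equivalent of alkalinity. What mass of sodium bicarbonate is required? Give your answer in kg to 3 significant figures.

Alkalinity to add: (67 − 34) = 33 mg/L as CaCO₃ × 688,000 L = 22,700 g as CaCO₃.
Equivalents: 22,700 g ÷ 50 g/eq = 454.1 eq.
NaHCO₃ supplies 1 eq per mole → 454.1 mol.
Mass: 454.1 mol × 84 g/mol = 38,140 g.

38.1 kg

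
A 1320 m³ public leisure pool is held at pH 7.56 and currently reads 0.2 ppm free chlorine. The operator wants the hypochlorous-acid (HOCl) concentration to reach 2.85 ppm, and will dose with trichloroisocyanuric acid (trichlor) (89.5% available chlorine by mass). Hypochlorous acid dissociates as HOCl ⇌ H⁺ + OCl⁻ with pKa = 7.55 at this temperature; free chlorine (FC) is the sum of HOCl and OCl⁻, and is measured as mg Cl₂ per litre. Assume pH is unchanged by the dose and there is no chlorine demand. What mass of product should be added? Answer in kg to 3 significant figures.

Volume: 1320 m³ = 1,320,000 L.
[OCl⁻]/[HOCl] = 10^(pH − pKa) = 10^(7.56 − 7.55) = 1.023; fraction as HOCl = 1/(1 + 1.023) = 0.4942.
Free chlorine required for 2.85 ppm HOCl: 2.85 / 0.4942 = 5.766 ppm.
FC to add: 5.766 − 0.2 = 5.566 mg/L as Cl₂.
Cl₂ equivalent: 5.566 mg/L × 1,320,000 L = 7348 g.
Product at 89.5% available Cl: 7348 / 0.895 = 8210 g.

8.21 kg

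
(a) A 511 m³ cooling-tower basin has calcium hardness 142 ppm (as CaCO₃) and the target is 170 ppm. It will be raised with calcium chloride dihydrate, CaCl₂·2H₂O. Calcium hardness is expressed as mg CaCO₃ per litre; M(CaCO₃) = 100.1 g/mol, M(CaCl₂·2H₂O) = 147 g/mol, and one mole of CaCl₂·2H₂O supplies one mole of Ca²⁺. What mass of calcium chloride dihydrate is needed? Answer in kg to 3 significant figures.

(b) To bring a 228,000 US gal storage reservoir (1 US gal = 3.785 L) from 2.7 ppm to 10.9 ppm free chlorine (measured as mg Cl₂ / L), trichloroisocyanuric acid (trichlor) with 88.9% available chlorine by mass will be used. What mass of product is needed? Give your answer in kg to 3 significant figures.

(a) 21.0 kg; (b) 7.96 kg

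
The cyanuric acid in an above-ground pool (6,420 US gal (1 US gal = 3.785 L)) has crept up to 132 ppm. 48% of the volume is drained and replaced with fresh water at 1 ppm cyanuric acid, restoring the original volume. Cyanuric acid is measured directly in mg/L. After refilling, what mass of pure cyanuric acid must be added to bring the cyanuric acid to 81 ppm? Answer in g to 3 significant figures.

289 g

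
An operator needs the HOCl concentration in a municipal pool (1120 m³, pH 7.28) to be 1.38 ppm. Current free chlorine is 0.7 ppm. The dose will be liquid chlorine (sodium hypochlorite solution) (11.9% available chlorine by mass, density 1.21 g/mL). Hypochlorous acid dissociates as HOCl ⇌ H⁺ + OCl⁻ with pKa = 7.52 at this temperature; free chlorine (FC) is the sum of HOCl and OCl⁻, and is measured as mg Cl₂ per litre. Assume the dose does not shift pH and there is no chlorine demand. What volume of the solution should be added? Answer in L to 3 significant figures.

Volume: 1120 m³ = 1,120,000 L.
[OCl⁻]/[HOCl] = 10^(pH − pKa) = 10^(7.28 − 7.52) = 0.5754; fraction as HOCl = 1/(1 + 0.5754) = 0.6347.
Free chlorine required for 1.38 ppm HOCl: 1.38 / 0.6347 = 2.174 ppm.
FC to add: 2.174 − 0.7 = 1.474 mg/L as Cl₂.
Cl₂ equivalent: 1.474 mg/L × 1,120,000 L = 1651 g.
Product at 11.9% available Cl: 1651 / 0.119 = 13,870 g.
Volume: 13,870 g ÷ 1.21 g/mL = 11,470 mL.

11.5 L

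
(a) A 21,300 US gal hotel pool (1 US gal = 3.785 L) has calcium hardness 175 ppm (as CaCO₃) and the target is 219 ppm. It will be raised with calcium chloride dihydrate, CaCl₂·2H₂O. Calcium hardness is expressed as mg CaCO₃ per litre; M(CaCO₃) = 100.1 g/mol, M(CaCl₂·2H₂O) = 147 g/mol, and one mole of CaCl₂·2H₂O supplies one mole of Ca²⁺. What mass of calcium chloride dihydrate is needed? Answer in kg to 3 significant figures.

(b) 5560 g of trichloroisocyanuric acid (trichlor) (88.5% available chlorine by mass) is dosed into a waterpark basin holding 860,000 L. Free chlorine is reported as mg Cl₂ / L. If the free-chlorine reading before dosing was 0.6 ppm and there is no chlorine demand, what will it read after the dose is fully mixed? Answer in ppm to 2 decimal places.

(a) Volume: 21,300 US gal × 3.785 L/gal = 80,620 L.
(a) Hardness to add: (219 − 175) = 44 mg/L as CaCO₃ × 80,620 L = 3547 g as CaCO₃.
(a) Moles of Ca²⁺ (1 mol Ca²⁺ ≡ 1 mol CaCO₃): 3547 / 100.1 g/mol = 35.44 mol.
(a) Mass of CaCl₂·2H₂O: 35.44 × 147 = 5209 g.

(b) Available chlorine delivered: 5560 g × 0.885 = 4921 g as Cl₂.
(b) Concentration rise: 4921 g / 860,000 L = 5.722 mg/L = 5.72 ppm.
(b) Final FC: 0.6 + 5.72 = 6.32 ppm.

(a) 5.21 kg; (b) 6.32 ppm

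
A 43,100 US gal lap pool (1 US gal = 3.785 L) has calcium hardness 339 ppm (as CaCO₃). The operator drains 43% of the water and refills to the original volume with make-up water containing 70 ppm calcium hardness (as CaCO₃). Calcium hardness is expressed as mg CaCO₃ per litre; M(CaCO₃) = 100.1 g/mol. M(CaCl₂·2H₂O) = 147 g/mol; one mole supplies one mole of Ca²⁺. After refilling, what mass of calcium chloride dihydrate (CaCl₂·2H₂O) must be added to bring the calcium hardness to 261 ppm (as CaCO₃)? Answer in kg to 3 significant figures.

Volume: 43,100 US gal × 3.785 L/gal = 163,134 L.
After draining 43% and refilling: 339 × 0.57 + 70 × 0.43 = 223.33 ppm.
Deficit to target: 261 − 223.33 = 37.67 mg/L.
As CaCO₃: 37.67 mg/L × 163,134 L = 6145 g; ÷ 100.1 = 61.39 mol Ca²⁺.
Mass: 61.39 × 147 = 9024 g.

9.02 kg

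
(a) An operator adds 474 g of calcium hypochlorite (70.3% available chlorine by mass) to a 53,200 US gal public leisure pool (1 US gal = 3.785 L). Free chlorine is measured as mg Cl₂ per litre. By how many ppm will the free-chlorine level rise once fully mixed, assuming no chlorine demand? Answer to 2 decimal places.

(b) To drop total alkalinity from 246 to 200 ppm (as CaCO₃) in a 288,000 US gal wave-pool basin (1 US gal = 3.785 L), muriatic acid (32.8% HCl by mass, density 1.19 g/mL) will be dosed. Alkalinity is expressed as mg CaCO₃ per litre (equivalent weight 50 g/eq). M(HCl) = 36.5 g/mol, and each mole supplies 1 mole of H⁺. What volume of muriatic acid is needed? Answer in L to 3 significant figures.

(a) Volume: 53,200 US gal × 3.785 L/gal = 201,362 L.
(a) Available chlorine delivered: 474 g × 0.703 = 333.2 g as Cl₂.
(a) Concentration rise: 333.2 g / 201,362 L = 1.655 mg/L = 1.65 ppm.

(b) Volume: 288,000 US gal × 3.785 L/gal = 1,090,080 L.
(b) Alkalinity to neutralize: (246 − 200) = 46 mg/L as CaCO₃ × 1,090,080 L = 50,140 g as CaCO₃.
(b) Equivalents of H⁺ required: 50,140 ÷ 50 g/eq = 1003 eq = 1003 mol HCl.
(b) Mass of HCl: 1003 × 36.5 = 36,600 g.
(b) Mass of 32.8% solution: 36,600 / 0.328 = 111,600 g.
(b) Volume: 111,600 g ÷ 1.19 g/mL = 93,780 mL.

(a) 1.65 ppm; (b) 93.8 L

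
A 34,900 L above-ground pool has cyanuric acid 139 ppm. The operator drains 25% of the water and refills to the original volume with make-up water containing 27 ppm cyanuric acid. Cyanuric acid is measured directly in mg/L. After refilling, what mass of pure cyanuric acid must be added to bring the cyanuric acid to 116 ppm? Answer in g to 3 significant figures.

174 g

After draining 25% and refilling: 139 × 0.75 + 27 × 0.25 = 111 ppm.
Deficit to target: 116 − 111 = 5 mg/L.
Mass: 5 mg/L × 34,900 L = 174.5 g cyanuric acid.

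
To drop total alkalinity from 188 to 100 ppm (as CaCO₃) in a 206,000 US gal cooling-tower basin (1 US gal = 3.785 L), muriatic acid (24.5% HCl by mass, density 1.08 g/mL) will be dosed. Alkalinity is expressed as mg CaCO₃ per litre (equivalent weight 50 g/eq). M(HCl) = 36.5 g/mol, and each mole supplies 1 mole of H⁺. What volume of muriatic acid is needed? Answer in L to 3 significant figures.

189 L

Volume: 206,000 US gal × 3.785 L/gal = 779,710 L.
Alkalinity to neutralize: (188 − 100) = 88 mg/L as CaCO₃ × 779,710 L = 68,610 g as CaCO₃.
Equivalents of H⁺ required: 68,610 ÷ 50 g/eq = 1372 eq = 1372 mol HCl.
Mass of HCl: 1372 × 36.5 = 50,090 g.
Mass of 24.5% solution: 50,090 / 0.245 = 204,400 g.
Volume: 204,400 g ÷ 1.08 g/mL = 189,300 mL.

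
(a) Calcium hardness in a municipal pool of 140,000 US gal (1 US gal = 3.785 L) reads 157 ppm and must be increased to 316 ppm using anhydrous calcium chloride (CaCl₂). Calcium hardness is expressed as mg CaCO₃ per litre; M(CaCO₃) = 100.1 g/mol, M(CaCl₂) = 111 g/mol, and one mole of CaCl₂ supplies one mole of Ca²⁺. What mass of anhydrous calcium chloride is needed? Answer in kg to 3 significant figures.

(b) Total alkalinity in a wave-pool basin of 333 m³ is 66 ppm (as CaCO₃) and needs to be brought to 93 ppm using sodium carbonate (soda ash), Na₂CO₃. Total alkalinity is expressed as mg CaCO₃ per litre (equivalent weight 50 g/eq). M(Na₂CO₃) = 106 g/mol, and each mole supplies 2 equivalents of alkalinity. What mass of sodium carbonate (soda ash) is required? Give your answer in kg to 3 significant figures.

(a) Volume: 140,000 US gal × 3.785 L/gal = 529,900 L.
(a) Hardness to add: (316 − 157) = 159 mg/L as CaCO₃ × 529,900 L = 84,250 g as CaCO₃.
(a) Moles of Ca²⁺ (1 mol Ca²⁺ ≡ 1 mol CaCO₃): 84,250 / 100.1 g/mol = 841.7 mol.
(a) Mass of CaCl₂: 841.7 × 111 = 93,430 g.

(b) Volume: 333 m³ = 333,000 L.
(b) Alkalinity to add: (93 − 66) = 27 mg/L as CaCO₃ × 333,000 L = 8991 g as CaCO₃.
(b) Equivalents: 8991 g ÷ 50 g/eq = 179.8 eq.
(b) Each mole of Na₂CO₃ supplies 2 eq, so 179.8 / 2 = 89.91 mol.
(b) Mass: 89.91 mol × 106 g/mol = 9530 g.

(a) 93.4 kg; (b) 9.53 kg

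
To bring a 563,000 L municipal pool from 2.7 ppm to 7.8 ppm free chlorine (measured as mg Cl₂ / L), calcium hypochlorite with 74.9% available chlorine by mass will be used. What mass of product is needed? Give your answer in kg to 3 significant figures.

Chlorine deficit: 7.8 − 2.7 = 5.1 ppm = 5.1 mg/L as Cl₂.
Cl₂ equivalent needed: 5.1 mg/L × 563,000 L = 2,871,000 mg = 2871 g.
Product at 74.9% available chlorine: 2871 / 0.749 = 3834 g.

3.83 kg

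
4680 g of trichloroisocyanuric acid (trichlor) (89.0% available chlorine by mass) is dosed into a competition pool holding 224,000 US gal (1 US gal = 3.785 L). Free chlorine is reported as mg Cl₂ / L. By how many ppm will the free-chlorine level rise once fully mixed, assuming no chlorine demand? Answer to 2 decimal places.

Volume: 224,000 US gal × 3.785 L/gal = 847,840 L.
Available chlorine delivered: 4680 g × 0.89 = 4165 g as Cl₂.
Concentration rise: 4165 g / 847,840 L = 4.913 mg/L = 4.91 ppm.

4.91 ppm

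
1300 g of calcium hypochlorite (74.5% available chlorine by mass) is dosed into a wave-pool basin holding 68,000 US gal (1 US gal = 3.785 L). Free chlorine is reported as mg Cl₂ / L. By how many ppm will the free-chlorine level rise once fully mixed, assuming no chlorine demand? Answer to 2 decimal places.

Volume: 68,000 US gal × 3.785 L/gal = 257,380 L.
Available chlorine delivered: 1300 g × 0.745 = 968.5 g as Cl₂.
Concentration rise: 968.5 g / 257,380 L = 3.763 mg/L = 3.76 ppm.

3.76 ppm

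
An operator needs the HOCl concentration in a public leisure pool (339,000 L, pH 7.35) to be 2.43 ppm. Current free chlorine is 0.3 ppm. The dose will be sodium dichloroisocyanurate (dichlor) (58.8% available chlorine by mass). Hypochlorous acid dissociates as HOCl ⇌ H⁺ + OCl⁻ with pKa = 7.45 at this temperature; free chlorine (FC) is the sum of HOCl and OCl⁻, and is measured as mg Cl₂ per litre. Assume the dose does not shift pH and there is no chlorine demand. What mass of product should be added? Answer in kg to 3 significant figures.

2.34 kg

[OCl⁻]/[HOCl] = 10^(pH − pKa) = 10^(7.35 − 7.45) = 0.7943; fraction as HOCl = 1/(1 + 0.7943) = 0.5573.
Free chlorine required for 2.43 ppm HOCl: 2.43 / 0.5573 = 4.36 ppm.
FC to add: 4.36 − 0.3 = 4.06 mg/L as Cl₂.
Cl₂ equivalent: 4.06 mg/L × 339,000 L = 1376 g.
Product at 58.8% available Cl: 1376 / 0.588 = 2341 g.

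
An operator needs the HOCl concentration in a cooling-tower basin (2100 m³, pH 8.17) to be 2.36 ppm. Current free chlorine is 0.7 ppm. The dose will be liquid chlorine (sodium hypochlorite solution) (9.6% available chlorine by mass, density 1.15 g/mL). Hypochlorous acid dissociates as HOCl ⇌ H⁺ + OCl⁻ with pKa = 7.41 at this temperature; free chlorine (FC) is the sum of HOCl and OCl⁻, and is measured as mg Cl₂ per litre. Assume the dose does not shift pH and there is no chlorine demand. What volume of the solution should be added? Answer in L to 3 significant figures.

Volume: 2100 m³ = 2,100,000 L.
[OCl⁻]/[HOCl] = 10^(pH − pKa) = 10^(8.17 − 7.41) = 5.754; fraction as HOCl = 1/(1 + 5.754) = 0.1481.
Free chlorine required for 2.36 ppm HOCl: 2.36 / 0.1481 = 15.94 ppm.
FC to add: 15.94 − 0.7 = 15.24 mg/L as Cl₂.
Cl₂ equivalent: 15.24 mg/L × 2,100,000 L = 32,000 g.
Product at 9.6% available Cl: 32,000 / 0.096 = 333,400 g.
Volume: 333,400 g ÷ 1.15 g/mL = 289,900 mL.

290 L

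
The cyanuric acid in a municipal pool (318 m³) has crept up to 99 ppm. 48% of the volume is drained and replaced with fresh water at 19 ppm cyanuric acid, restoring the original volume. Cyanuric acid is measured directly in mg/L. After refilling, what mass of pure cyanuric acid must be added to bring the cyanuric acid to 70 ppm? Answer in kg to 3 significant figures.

Volume: 318 m³ = 318,000 L.
After draining 48% and refilling: 99 × 0.52 + 19 × 0.48 = 60.6 ppm.
Deficit to target: 70 − 60.6 = 9.4 mg/L.
Mass: 9.4 mg/L × 318,000 L = 2989 g cyanuric acid.

2.99 kg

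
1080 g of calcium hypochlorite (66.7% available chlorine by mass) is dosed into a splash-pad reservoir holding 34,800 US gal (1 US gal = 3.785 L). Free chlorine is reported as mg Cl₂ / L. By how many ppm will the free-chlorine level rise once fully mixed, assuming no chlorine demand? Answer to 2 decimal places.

5.47 ppm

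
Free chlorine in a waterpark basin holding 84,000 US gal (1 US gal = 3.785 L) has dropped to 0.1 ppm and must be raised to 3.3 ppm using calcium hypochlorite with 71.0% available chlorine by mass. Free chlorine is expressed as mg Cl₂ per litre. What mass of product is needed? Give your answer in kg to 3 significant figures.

1.43 kg

Volume: 84,000 US gal × 3.785 L/gal = 317,940 L.
Chlorine deficit: 3.3 − 0.1 = 3.2 ppm = 3.2 mg/L as Cl₂.
Cl₂ equivalent needed: 3.2 mg/L × 317,940 L = 1,017,000 mg = 1017 g.
Product at 71.0% available chlorine: 1017 / 0.71 = 1433 g.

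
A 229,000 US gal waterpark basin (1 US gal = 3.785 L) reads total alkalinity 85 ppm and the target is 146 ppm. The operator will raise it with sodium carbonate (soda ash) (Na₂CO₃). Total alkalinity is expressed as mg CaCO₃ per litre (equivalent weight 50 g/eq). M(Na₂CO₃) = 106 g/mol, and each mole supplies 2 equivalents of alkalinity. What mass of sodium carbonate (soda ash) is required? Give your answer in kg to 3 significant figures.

56.0 kg

Volume: 229,000 US gal × 3.785 L/gal = 866,765 L.
Alkalinity to add: (146 − 85) = 61 mg/L as CaCO₃ × 866,765 L = 52,870 g as CaCO₃.
Equivalents: 52,870 g ÷ 50 g/eq = 1057 eq.
Each mole of Na₂CO₃ supplies 2 eq, so 1057 / 2 = 528.7 mol.
Mass: 528.7 mol × 106 g/mol = 56,050 g.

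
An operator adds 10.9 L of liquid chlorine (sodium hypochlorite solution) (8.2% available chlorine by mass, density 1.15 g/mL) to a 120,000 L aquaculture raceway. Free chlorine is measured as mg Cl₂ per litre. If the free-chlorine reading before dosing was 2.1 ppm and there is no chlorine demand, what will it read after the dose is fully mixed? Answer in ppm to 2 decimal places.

10.67 ppm

Mass of solution: 10.9 L × 1000 mL/L × 1.15 g/mL = 12,530 g.
Available chlorine delivered: 12,530 g × 0.082 = 1028 g as Cl₂.
Concentration rise: 1028 g / 120,000 L = 8.566 mg/L = 8.57 ppm.
Final FC: 2.1 + 8.57 = 10.67 ppm.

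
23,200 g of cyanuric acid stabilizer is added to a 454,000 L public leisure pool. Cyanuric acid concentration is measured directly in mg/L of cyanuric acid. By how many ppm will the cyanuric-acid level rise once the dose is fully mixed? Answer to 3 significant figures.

Rise: 23,200 g / 454,000 L × 1000 = 51.1 mg/L.

51.1 ppm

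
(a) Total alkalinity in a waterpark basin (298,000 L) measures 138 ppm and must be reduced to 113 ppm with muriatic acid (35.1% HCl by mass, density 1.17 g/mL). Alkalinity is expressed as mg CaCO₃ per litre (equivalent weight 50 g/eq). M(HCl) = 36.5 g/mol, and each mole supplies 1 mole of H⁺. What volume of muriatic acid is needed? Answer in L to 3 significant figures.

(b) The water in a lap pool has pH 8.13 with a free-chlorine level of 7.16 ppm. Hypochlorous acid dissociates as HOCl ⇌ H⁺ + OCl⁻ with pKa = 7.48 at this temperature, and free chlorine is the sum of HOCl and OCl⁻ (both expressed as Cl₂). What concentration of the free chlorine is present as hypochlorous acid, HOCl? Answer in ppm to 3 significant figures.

(a) Alkalinity to neutralize: (138 − 113) = 25 mg/L as CaCO₃ × 298,000 L = 7450 g as CaCO₃.
(a) Equivalents of H⁺ required: 7450 ÷ 50 g/eq = 149 eq = 149 mol HCl.
(a) Mass of HCl: 149 × 36.5 = 5438 g.
(a) Mass of 35.1% solution: 5438 / 0.351 = 15,490 g.
(a) Volume: 15,490 g ÷ 1.17 g/mL = 13,240 mL.

(b) [OCl⁻]/[HOCl] = 10^(pH − pKa) = 10^(8.13 − 7.48) = 10^0.65 = 4.467.
(b) Fraction as HOCl = 1 / (1 + 4.467) = 0.1829.
(b) HOCl = 0.1829 × 7.16 ppm = 1.31 ppm.

(a) 13.2 L; (b) 1.31 ppm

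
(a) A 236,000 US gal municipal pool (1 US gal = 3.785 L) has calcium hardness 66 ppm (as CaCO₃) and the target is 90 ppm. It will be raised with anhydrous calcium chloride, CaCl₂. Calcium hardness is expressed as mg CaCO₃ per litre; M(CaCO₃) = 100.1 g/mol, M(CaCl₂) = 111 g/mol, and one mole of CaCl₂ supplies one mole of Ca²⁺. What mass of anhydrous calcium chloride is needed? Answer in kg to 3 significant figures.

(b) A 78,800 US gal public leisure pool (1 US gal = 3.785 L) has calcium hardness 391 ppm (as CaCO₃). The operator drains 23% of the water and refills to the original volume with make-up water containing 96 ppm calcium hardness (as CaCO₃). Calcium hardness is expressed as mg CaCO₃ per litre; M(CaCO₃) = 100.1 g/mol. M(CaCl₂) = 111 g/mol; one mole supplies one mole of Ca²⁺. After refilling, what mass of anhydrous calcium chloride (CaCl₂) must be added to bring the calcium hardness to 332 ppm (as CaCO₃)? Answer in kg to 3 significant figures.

(a) 23.8 kg; (b) 2.93 kg

(a) Volume: 236,000 US gal × 3.785 L/gal = 893,260 L.
(a) Hardness to add: (90 − 66) = 24 mg/L as CaCO₃ × 893,260 L = 21,440 g as CaCO₃.
(a) Moles of Ca²⁺ (1 mol Ca²⁺ ≡ 1 mol CaCO₃): 21,440 / 100.1 g/mol = 214.2 mol.
(a) Mass of CaCl₂: 214.2 × 111 = 23,770 g.

(b) Volume: 78,800 US gal × 3.785 L/gal = 298,258 L.
(b) After draining 23% and refilling: 391 × 0.77 + 96 × 0.23 = 323.15 ppm.
(b) Deficit to target: 332 − 323.15 = 8.85 mg/L.
(b) As CaCO₃: 8.85 mg/L × 298,258 L = 2640 g; ÷ 100.1 = 26.37 mol Ca²⁺.
(b) Mass: 26.37 × 111 = 2927 g.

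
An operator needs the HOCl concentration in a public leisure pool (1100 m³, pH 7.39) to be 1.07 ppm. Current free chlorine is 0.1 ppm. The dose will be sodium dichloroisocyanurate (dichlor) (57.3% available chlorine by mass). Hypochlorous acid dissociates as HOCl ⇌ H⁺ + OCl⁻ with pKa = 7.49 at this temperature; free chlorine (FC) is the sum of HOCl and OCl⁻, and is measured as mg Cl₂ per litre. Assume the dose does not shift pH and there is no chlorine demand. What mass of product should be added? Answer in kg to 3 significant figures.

3.49 kg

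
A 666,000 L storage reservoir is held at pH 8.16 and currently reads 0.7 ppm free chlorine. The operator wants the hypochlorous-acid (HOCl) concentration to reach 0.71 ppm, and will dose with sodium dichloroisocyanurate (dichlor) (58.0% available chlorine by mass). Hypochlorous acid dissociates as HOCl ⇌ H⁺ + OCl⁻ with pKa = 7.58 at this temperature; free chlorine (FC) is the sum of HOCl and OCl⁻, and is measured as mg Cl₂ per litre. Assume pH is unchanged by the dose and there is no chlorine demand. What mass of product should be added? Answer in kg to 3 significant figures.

[OCl⁻]/[HOCl] = 10^(pH − pKa) = 10^(8.16 − 7.58) = 3.802; fraction as HOCl = 1/(1 + 3.802) = 0.2083.
Free chlorine required for 0.71 ppm HOCl: 0.71 / 0.2083 = 3.409 ppm.
FC to add: 3.409 − 0.7 = 2.709 mg/L as Cl₂.
Cl₂ equivalent: 2.709 mg/L × 666,000 L = 1804 g.
Product at 58.0% available Cl: 1804 / 0.58 = 3111 g.

3.11 kg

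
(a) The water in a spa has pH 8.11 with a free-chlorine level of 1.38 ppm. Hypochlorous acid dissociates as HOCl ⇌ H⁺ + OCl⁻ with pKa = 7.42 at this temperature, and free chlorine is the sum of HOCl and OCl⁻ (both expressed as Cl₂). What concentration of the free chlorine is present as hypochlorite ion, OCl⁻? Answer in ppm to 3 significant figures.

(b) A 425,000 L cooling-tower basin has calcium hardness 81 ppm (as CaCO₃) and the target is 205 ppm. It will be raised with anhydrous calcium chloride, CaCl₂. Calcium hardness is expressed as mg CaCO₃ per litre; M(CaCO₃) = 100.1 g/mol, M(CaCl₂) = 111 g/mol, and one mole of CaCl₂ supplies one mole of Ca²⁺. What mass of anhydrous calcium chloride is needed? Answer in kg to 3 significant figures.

(a) 1.15 ppm; (b) 58.4 kg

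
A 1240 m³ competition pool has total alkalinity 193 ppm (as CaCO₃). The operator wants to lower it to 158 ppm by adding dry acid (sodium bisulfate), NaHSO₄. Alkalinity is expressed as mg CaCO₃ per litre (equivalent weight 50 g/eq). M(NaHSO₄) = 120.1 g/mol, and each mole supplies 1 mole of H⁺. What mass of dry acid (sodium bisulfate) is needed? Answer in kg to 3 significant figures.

Volume: 1240 m³ = 1,240,000 L.
Alkalinity to neutralize: (193 − 158) = 35 mg/L as CaCO₃ × 1,240,000 L = 43,400 g as CaCO₃.
Equivalents of H⁺ required: 43,400 ÷ 50 g/eq = 868 eq = 868 mol NaHSO₄.
Mass of NaHSO₄: 868 × 120.1 = 104,200 g.

104 kg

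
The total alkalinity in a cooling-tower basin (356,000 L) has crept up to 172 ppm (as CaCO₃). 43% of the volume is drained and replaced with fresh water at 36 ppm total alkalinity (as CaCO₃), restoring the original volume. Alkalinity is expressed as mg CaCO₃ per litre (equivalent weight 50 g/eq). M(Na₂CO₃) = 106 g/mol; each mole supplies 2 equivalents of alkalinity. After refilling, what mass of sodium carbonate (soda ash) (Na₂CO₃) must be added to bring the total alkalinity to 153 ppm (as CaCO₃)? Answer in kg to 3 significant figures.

14.9 kg

After draining 43% and refilling: 172 × 0.57 + 36 × 0.43 = 113.52 ppm.
Deficit to target: 153 − 113.52 = 39.48 mg/L.
As CaCO₃: 39.48 mg/L × 356,000 L = 14,050 g; ÷ 50 g/eq ÷ 2 = 140.5 mol Na₂CO₃.
Mass: 140.5 × 106 = 14,900 g.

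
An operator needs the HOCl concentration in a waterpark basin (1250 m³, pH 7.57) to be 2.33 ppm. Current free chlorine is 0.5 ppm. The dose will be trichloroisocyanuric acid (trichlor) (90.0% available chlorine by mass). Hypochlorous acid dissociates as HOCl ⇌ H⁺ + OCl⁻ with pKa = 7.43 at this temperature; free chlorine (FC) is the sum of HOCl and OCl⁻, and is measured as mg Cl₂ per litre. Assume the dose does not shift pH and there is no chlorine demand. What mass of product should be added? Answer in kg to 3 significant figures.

Volume: 1250 m³ = 1,250,000 L.
[OCl⁻]/[HOCl] = 10^(pH − pKa) = 10^(7.57 − 7.43) = 1.38; fraction as HOCl = 1/(1 + 1.38) = 0.4201.
Free chlorine required for 2.33 ppm HOCl: 2.33 / 0.4201 = 5.546 ppm.
FC to add: 5.546 − 0.5 = 5.046 mg/L as Cl₂.
Cl₂ equivalent: 5.046 mg/L × 1,250,000 L = 6308 g.
Product at 90.0% available Cl: 6308 / 0.9 = 7009 g.

7.01 kg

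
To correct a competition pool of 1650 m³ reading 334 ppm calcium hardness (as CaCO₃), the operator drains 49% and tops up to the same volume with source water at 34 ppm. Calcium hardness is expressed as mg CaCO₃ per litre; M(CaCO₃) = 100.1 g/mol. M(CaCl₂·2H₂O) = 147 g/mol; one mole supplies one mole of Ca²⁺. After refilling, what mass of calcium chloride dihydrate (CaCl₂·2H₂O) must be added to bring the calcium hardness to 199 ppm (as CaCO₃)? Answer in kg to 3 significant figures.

Volume: 1650 m³ = 1,650,000 L.
After draining 49% and refilling: 334 × 0.51 + 34 × 0.49 = 187 ppm.
Deficit to target: 199 − 187 = 12 mg/L.
As CaCO₃: 12 mg/L × 1,650,000 L = 19,800 g; ÷ 100.1 = 197.8 mol Ca²⁺.
Mass: 197.8 × 147 = 29,080 g.

29.1 kg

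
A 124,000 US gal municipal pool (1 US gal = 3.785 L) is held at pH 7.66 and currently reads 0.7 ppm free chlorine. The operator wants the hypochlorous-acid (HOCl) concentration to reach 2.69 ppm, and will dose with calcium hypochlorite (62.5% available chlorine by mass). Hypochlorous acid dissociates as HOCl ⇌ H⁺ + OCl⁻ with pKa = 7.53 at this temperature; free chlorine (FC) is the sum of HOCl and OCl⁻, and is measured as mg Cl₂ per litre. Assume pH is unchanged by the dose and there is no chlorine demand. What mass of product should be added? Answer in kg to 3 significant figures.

Volume: 124,000 US gal × 3.785 L/gal = 469,340 L.
[OCl⁻]/[HOCl] = 10^(pH − pKa) = 10^(7.66 − 7.53) = 1.349; fraction as HOCl = 1/(1 + 1.349) = 0.4257.
Free chlorine required for 2.69 ppm HOCl: 2.69 / 0.4257 = 6.319 ppm.
FC to add: 6.319 − 0.7 = 5.619 mg/L as Cl₂.
Cl₂ equivalent: 5.619 mg/L × 469,340 L = 2637 g.
Product at 62.5% available Cl: 2637 / 0.625 = 4219 g.

4.22 kg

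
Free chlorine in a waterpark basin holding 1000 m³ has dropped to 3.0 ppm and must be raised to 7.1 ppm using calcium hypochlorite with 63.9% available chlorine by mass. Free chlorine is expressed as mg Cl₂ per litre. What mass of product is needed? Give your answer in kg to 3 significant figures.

Volume: 1000 m³ = 1,000,000 L.
Chlorine deficit: 7.1 − 3.0 = 4.1 ppm = 4.1 mg/L as Cl₂.
Cl₂ equivalent needed: 4.1 mg/L × 1,000,000 L = 4,100,000 mg = 4100 g.
Product at 63.9% available chlorine: 4100 / 0.639 = 6416 g.

6.42 kg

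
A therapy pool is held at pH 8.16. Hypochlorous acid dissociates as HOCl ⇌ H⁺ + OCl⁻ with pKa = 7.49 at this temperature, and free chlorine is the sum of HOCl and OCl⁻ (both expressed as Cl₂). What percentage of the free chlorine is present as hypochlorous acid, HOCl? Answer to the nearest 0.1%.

17.6%

[OCl⁻]/[HOCl] = 10^(pH − pKa) = 10^(8.16 − 7.49) = 10^0.67 = 4.677.
Fraction as HOCl = 1 / (1 + 4.677) = 0.1761.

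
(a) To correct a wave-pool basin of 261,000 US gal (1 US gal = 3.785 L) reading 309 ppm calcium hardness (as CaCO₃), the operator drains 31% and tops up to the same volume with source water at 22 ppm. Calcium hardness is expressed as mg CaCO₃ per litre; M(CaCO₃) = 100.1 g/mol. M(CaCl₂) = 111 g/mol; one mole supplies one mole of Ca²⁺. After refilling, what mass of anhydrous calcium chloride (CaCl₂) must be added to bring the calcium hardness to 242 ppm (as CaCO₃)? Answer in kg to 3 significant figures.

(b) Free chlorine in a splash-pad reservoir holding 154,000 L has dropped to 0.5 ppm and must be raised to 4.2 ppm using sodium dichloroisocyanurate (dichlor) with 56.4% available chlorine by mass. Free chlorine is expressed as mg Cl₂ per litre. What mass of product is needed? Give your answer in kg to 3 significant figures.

(a) Volume: 261,000 US gal × 3.785 L/gal = 987,885 L.
(a) After draining 31% and refilling: 309 × 0.69 + 22 × 0.31 = 220.03 ppm.
(a) Deficit to target: 242 − 220.03 = 21.97 mg/L.
(a) As CaCO₃: 21.97 mg/L × 987,885 L = 21,700 g; ÷ 100.1 = 216.8 mol Ca²⁺.
(a) Mass: 216.8 × 111 = 24,070 g.

(b) Chlorine deficit: 4.2 − 0.5 = 3.7 ppm = 3.7 mg/L as Cl₂.
(b) Cl₂ equivalent needed: 3.7 mg/L × 154,000 L = 569,800 mg = 569.8 g.
(b) Product at 56.4% available chlorine: 569.8 / 0.564 = 1010 g.

(a) 24.1 kg; (b) 1.01 kg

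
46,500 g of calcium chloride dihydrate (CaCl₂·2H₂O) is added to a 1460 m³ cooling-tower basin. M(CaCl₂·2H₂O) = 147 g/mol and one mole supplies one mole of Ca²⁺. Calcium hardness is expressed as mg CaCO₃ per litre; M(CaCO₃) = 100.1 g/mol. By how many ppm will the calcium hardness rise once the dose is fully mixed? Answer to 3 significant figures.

21.7 ppm

Volume: 1460 m³ = 1,460,000 L.
Moles of Ca²⁺: 46,500 g ÷ 147 g/mol = 316.3 mol.
As CaCO₃: 316.3 mol × 100.1 g/mol = 31,660 g.
Rise: 31,660 g / 1,460,000 L × 1000 = 21.69 mg/L.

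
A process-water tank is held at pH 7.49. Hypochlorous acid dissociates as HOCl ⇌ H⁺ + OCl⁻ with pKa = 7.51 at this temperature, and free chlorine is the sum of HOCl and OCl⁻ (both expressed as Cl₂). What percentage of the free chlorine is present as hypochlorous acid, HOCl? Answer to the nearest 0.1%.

[OCl⁻]/[HOCl] = 10^(pH − pKa) = 10^(7.49 − 7.51) = 10^-0.02 = 0.955.
Fraction as HOCl = 1 / (1 + 0.955) = 0.5115.

51.2%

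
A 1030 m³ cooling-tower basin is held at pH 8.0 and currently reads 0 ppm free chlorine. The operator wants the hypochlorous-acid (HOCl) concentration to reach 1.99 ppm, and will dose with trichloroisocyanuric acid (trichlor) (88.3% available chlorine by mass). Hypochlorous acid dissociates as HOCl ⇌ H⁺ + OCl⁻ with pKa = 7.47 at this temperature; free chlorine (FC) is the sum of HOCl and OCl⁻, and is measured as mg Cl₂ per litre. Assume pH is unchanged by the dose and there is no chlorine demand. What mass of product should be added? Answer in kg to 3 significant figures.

Volume: 1030 m³ = 1,030,000 L.
[OCl⁻]/[HOCl] = 10^(pH − pKa) = 10^(8.0 − 7.47) = 3.388; fraction as HOCl = 1/(1 + 3.388) = 0.2279.
Free chlorine required for 1.99 ppm HOCl: 1.99 / 0.2279 = 8.733 ppm.
FC to add: 8.733 − 0 = 8.733 mg/L as Cl₂.
Cl₂ equivalent: 8.733 mg/L × 1,030,000 L = 8995 g.
Product at 88.3% available Cl: 8995 / 0.883 = 10,190 g.

10.2 kg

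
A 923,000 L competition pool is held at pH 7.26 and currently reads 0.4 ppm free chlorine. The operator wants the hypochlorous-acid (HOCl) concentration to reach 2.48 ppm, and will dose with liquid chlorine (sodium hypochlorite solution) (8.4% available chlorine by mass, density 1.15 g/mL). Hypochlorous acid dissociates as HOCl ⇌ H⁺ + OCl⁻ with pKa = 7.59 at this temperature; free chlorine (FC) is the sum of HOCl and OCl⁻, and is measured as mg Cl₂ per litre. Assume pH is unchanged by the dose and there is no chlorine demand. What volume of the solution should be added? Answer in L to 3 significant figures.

[OCl⁻]/[HOCl] = 10^(pH − pKa) = 10^(7.26 − 7.59) = 0.4677; fraction as HOCl = 1/(1 + 0.4677) = 0.6813.
Free chlorine required for 2.48 ppm HOCl: 2.48 / 0.6813 = 3.64 ppm.
FC to add: 3.64 − 0.4 = 3.24 mg/L as Cl₂.
Cl₂ equivalent: 3.24 mg/L × 923,000 L = 2991 g.
Product at 8.4% available Cl: 2991 / 0.084 = 35,600 g.
Volume: 35,600 g ÷ 1.15 g/mL = 30,960 mL.

31.0 L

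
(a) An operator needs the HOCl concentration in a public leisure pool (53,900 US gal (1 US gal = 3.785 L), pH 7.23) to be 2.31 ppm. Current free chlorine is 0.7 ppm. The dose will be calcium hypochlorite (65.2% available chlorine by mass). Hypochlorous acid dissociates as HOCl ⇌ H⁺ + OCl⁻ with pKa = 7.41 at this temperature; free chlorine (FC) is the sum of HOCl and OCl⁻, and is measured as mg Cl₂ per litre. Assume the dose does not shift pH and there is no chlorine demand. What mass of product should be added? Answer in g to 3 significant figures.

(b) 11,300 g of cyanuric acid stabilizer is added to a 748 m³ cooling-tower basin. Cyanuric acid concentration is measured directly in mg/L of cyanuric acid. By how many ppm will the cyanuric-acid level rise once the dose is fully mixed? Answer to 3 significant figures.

(a) 981 g; (b) 15.1 ppm

(a) Volume: 53,900 US gal × 3.785 L/gal = 204,012 L.
(a) [OCl⁻]/[HOCl] = 10^(pH − pKa) = 10^(7.23 − 7.41) = 0.6607; fraction as HOCl = 1/(1 + 0.6607) = 0.6022.
(a) Free chlorine required for 2.31 ppm HOCl: 2.31 / 0.6022 = 3.836 ppm.
(a) FC to add: 3.836 − 0.7 = 3.136 mg/L as Cl₂.
(a) Cl₂ equivalent: 3.136 mg/L × 204,012 L = 639.8 g.
(a) Product at 65.2% available Cl: 639.8 / 0.652 = 981.3 g.

(b) Volume: 748 m³ = 748,000 L.
(b) Rise: 11,300 g / 748,000 L × 1000 = 15.11 mg/L.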